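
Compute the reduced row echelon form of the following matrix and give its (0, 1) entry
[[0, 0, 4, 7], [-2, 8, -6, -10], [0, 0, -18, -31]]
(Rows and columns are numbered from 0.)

-4

ρ1 <-> ρ2
ρ1 ← -1/2·ρ1
ρ2 ← 1/4·ρ2
ρ3 ← ρ3 + 18·ρ2
ρ3 ← 2·ρ3
ρ2 ← ρ2 − 7/4·ρ3
ρ1 ← ρ1 − 5·ρ3
ρ1 ← ρ1 − 3·ρ2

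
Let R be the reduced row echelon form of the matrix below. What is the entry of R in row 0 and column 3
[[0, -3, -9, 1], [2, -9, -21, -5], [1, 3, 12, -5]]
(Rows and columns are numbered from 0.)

R1 <=> R2
  [ 2  -9  -21  -5 ]
  [ 0  -3   -9   1 ]
  [ 1   3   12  -5 ]
R1 -> 1/2·R1
  [ 1  -9/2  -21/2  -5/2 ]
  [ 0    -3     -9     1 ]
  [ 1     3     12    -5 ]
R3 -> R3 − R1
  [ 1  -9/2  -21/2  -5/2 ]
  [ 0    -3     -9     1 ]
  [ 0  15/2   45/2  -5/2 ]
R2 -> -1/3·R2
  [ 1  -9/2  -21/2  -5/2 ]
  [ 0     1      3  -1/3 ]
  [ 0  15/2   45/2  -5/2 ]
R3 -> R3 − 15/2·R2
  [ 1  -9/2  -21/2  -5/2 ]
  [ 0     1      3  -1/3 ]
  [ 0     0      0     0 ]
R1 -> R1 + 9/2·R2
  [ 1  0  3    -4 ]
  [ 0  1  3  -1/3 ]
  [ 0  0  0     0 ]

-4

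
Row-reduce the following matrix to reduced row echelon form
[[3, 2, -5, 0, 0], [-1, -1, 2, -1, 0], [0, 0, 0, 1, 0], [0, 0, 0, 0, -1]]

[[1, 0, -1, 0, 0], [0, 1, -1, 0, 0], [0, 0, 0, 1, 0], [0, 0, 0, 0, 1]]

ρ1 → 1/3·ρ1
  [  1  2/3  -5/3   0   0 ]
  [ -1   -1     2  -1   0 ]
  [  0    0     0   1   0 ]
  [  0    0     0   0  -1 ]
ρ2 → ρ2 + ρ1
  [ 1   2/3  -5/3   0   0 ]
  [ 0  -1/3   1/3  -1   0 ]
  [ 0     0     0   1   0 ]
  [ 0     0     0   0  -1 ]
ρ2 → -3·ρ2
  [ 1  2/3  -5/3  0   0 ]
  [ 0    1    -1  3   0 ]
  [ 0    0     0  1   0 ]
  [ 0    0     0  0  -1 ]
ρ4 → -1·ρ4
  [ 1  2/3  -5/3  0  0 ]
  [ 0    1    -1  3  0 ]
  [ 0    0     0  1  0 ]
  [ 0    0     0  0  1 ]
ρ2 → ρ2 − 3·ρ3
  [ 1  2/3  -5/3  0  0 ]
  [ 0    1    -1  0  0 ]
  [ 0    0     0  1  0 ]
  [ 0    0     0  0  1 ]
ρ1 → ρ1 − 2/3·ρ2
  [ 1  0  -1  0  0 ]
  [ 0  1  -1  0  0 ]
  [ 0  0   0  1  0 ]
  [ 0  0   0  0  1 ]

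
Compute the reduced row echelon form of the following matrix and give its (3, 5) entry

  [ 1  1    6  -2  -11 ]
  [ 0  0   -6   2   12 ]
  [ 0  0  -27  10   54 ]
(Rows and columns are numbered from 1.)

R2 -> -1/6·R2
  [ 1  1    6    -2  -11 ]
  [ 0  0    1  -1/3   -2 ]
  [ 0  0  -27    10   54 ]
R3 -> R3 + 27·R2
  [ 1  1  6    -2  -11 ]
  [ 0  0  1  -1/3   -2 ]
  [ 0  0  0     1    0 ]
R2 -> R2 + 1/3·R3
  [ 1  1  6  -2  -11 ]
  [ 0  0  1   0   -2 ]
  [ 0  0  0   1    0 ]
R1 -> R1 + 2·R3
  [ 1  1  6  0  -11 ]
  [ 0  0  1  0   -2 ]
  [ 0  0  0  1    0 ]
R1 -> R1 − 6·R2
  [ 1  1  0  0   1 ]
  [ 0  0  1  0  -2 ]
  [ 0  0  0  1   0 ]

0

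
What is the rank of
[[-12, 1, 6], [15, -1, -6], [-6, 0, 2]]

R1 -> -1/12·R1
R2 -> R2 − 15·R1
R3 -> R3 + 6·R1
R2 -> 4·R2
R3 -> R3 + 1/2·R2
R3 -> 1/2·R3
R2 -> R2 − 6·R3
R1 -> R1 + 1/2·R3
R1 -> R1 + 1/12·R2
The reduced form has 3 nonzero rows.

rank = 3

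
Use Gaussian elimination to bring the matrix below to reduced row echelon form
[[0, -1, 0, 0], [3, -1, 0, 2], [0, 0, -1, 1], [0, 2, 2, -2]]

[[1, 0, 0, 2/3], [0, 1, 0, 0], [0, 0, 1, -1], [0, 0, 0, 0]]

ρ1 ↔ ρ2
  [ 3  -1   0   2 ]
  [ 0  -1   0   0 ]
  [ 0   0  -1   1 ]
  [ 0   2   2  -2 ]
ρ1 := 1/3·ρ1
  [ 1  -1/3   0  2/3 ]
  [ 0    -1   0    0 ]
  [ 0     0  -1    1 ]
  [ 0     2   2   -2 ]
ρ2 := -1·ρ2
  [ 1  -1/3   0  2/3 ]
  [ 0     1   0    0 ]
  [ 0     0  -1    1 ]
  [ 0     2   2   -2 ]
ρ4 := ρ4 − 2·ρ2
  [ 1  -1/3   0  2/3 ]
  [ 0     1   0    0 ]
  [ 0     0  -1    1 ]
  [ 0     0   2   -2 ]
ρ3 := -1·ρ3
  [ 1  -1/3  0  2/3 ]
  [ 0     1  0    0 ]
  [ 0     0  1   -1 ]
  [ 0     0  2   -2 ]
ρ4 := ρ4 − 2·ρ3
  [ 1  -1/3  0  2/3 ]
  [ 0     1  0    0 ]
  [ 0     0  1   -1 ]
  [ 0     0  0    0 ]
ρ1 := ρ1 + 1/3·ρ2
  [ 1  0  0  2/3 ]
  [ 0  1  0    0 ]
  [ 0  0  1   -1 ]
  [ 0  0  0    0 ]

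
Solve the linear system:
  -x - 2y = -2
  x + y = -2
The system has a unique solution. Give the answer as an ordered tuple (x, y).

Form the augmented matrix and row-reduce:
  [ -1  -2  |  -2 ]
  [  1   1  |  -2 ]
R1 := -1·R1
  [ 1  2  |   2 ]
  [ 1  1  |  -2 ]
R2 := R2 − R1
  [ 1   2  |   2 ]
  [ 0  -1  |  -4 ]
R2 := -1·R2
  [ 1  2  |  2 ]
  [ 0  1  |  4 ]
R1 := R1 − 2·R2
  [ 1  0  |  -6 ]
  [ 0  1  |   4 ]
Reading off the last column: x = -6, y = 4.

(-6, 4)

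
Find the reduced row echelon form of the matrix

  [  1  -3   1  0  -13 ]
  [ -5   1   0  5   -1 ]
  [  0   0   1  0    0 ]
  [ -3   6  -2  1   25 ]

Add 5 times R1 to R2.
  [  1   -3   1  0  -13 ]
  [  0  -14   5  5  -66 ]
  [  0    0   1  0    0 ]
  [ -3    6  -2  1   25 ]
Add 3 times R1 to R4.
  [ 1   -3  1  0  -13 ]
  [ 0  -14  5  5  -66 ]
  [ 0    0  1  0    0 ]
  [ 0   -3  1  1  -14 ]
Multiply R2 by -1/14.
  [ 1  -3      1      0   -13 ]
  [ 0   1  -5/14  -5/14  33/7 ]
  [ 0   0      1      0     0 ]
  [ 0  -3      1      1   -14 ]
Add 3 times R2 to R4.
  [ 1  -3      1      0   -13 ]
  [ 0   1  -5/14  -5/14  33/7 ]
  [ 0   0      1      0     0 ]
  [ 0   0  -1/14  -1/14   1/7 ]
Add 1/14 times R3 to R4.
  [ 1  -3      1      0   -13 ]
  [ 0   1  -5/14  -5/14  33/7 ]
  [ 0   0      1      0     0 ]
  [ 0   0      0  -1/14   1/7 ]
Multiply R4 by -14.
  [ 1  -3      1      0   -13 ]
  [ 0   1  -5/14  -5/14  33/7 ]
  [ 0   0      1      0     0 ]
  [ 0   0      0      1    -2 ]
Add 5/14 times R4 to R2.
  [ 1  -3      1  0  -13 ]
  [ 0   1  -5/14  0    4 ]
  [ 0   0      1  0    0 ]
  [ 0   0      0  1   -2 ]
Add 5/14 times R3 to R2.
  [ 1  -3  1  0  -13 ]
  [ 0   1  0  0    4 ]
  [ 0   0  1  0    0 ]
  [ 0   0  0  1   -2 ]
Subtract R3 from R1.
  [ 1  -3  0  0  -13 ]
  [ 0   1  0  0    4 ]
  [ 0   0  1  0    0 ]
  [ 0   0  0  1   -2 ]
Add 3 times R2 to R1.
  [ 1  0  0  0  -1 ]
  [ 0  1  0  0   4 ]
  [ 0  0  1  0   0 ]
  [ 0  0  0  1  -2 ]

[[1, 0, 0, 0, -1], [0, 1, 0, 0, 4], [0, 0, 1, 0, 0], [0, 0, 0, 1, -2]]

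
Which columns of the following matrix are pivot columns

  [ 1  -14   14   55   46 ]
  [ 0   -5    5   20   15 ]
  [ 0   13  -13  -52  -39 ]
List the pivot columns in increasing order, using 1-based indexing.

1, 2

ρ2 := -1/5·ρ2
ρ3 := ρ3 − 13·ρ2
ρ1 := ρ1 + 14·ρ2
Pivot columns are the columns containing a leading 1.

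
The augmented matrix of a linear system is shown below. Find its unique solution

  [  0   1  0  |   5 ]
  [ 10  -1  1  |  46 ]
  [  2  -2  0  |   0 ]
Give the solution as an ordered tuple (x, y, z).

(5, 5, 1)

Swap r1 and r2.
Multiply r1 by 1/10.
Subtract 2 times r1 from r3.
Add 9/5 times r2 to r3.
Multiply r3 by -5.
Subtract 1/10 times r3 from r1.
Add 1/10 times r2 to r1.
Reading off the last column: x = 5, y = 5, z = 1.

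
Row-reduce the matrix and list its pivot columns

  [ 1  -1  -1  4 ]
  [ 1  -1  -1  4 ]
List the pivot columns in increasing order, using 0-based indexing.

0

ρ2 := ρ2 − ρ1
  [ 1  -1  -1  4 ]
  [ 0   0   0  0 ]
Pivot columns are the columns containing a leading 1.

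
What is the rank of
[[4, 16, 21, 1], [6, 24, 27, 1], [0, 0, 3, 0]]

rank = 3

Multiply R1 by 1/4.
Subtract 6 times R1 from R2.
Multiply R2 by -2/9.
Subtract 3 times R2 from R3.
Multiply R3 by -3.
Subtract 1/9 times R3 from R2.
Subtract 1/4 times R3 from R1.
Subtract 21/4 times R2 from R1.
The reduced form has 3 nonzero rows.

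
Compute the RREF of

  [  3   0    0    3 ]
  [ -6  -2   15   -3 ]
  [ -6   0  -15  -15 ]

[[1, 0, 0, 1], [0, 1, 0, 3], [0, 0, 1, 3/5]]

Multiply R1 by 1/3.
  [  1   0    0    1 ]
  [ -6  -2   15   -3 ]
  [ -6   0  -15  -15 ]
Add 6 times R1 to R2.
  [  1   0    0    1 ]
  [  0  -2   15    3 ]
  [ -6   0  -15  -15 ]
Add 6 times R1 to R3.
  [ 1   0    0   1 ]
  [ 0  -2   15   3 ]
  [ 0   0  -15  -9 ]
Multiply R2 by -1/2.
  [ 1  0      0     1 ]
  [ 0  1  -15/2  -3/2 ]
  [ 0  0    -15    -9 ]
Multiply R3 by -1/15.
  [ 1  0      0     1 ]
  [ 0  1  -15/2  -3/2 ]
  [ 0  0      1   3/5 ]
Add 15/2 times R3 to R2.
  [ 1  0  0    1 ]
  [ 0  1  0    3 ]
  [ 0  0  1  3/5 ]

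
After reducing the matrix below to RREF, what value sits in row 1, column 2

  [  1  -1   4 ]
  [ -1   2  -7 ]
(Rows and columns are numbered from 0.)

-3

R2 ← R2 + R1
  [ 1  -1   4 ]
  [ 0   1  -3 ]
R1 ← R1 + R2
  [ 1  0   1 ]
  [ 0  1  -3 ]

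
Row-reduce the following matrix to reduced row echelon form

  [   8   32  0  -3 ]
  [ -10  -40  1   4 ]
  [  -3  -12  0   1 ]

[[1, 4, 0, 0], [0, 0, 1, 0], [0, 0, 0, 1]]

ρ1 -> 1/8·ρ1
ρ2 -> ρ2 + 10·ρ1
ρ3 -> ρ3 + 3·ρ1
ρ3 -> -8·ρ3
ρ2 -> ρ2 − 1/4·ρ3
ρ1 -> ρ1 + 3/8·ρ3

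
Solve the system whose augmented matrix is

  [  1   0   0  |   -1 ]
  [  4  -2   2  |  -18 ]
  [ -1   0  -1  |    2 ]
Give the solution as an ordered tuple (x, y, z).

(-1, 6, -1)

R2 -> R2 − 4·R1
R3 -> R3 + R1
R2 -> -1/2·R2
R3 -> -1·R3
R2 -> R2 + R3
Reading off the last column: x = -1, y = 6, z = -1.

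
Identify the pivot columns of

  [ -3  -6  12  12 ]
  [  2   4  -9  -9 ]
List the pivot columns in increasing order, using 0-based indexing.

0, 2

ρ1 -> -1/3·ρ1
  [ 1  2  -4  -4 ]
  [ 2  4  -9  -9 ]
ρ2 -> ρ2 − 2·ρ1
  [ 1  2  -4  -4 ]
  [ 0  0  -1  -1 ]
ρ2 -> -1·ρ2
  [ 1  2  -4  -4 ]
  [ 0  0   1   1 ]
ρ1 -> ρ1 + 4·ρ2
  [ 1  2  0  0 ]
  [ 0  0  1  1 ]
Pivot columns are the columns containing a leading 1.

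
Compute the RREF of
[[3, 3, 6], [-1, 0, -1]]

Multiply ρ1 by 1/3.
  [  1  1   2 ]
  [ -1  0  -1 ]
Add ρ1 to ρ2.
  [ 1  1  2 ]
  [ 0  1  1 ]
Subtract ρ2 from ρ1.
  [ 1  0  1 ]
  [ 0  1  1 ]

[[1, 0, 1], [0, 1, 1]]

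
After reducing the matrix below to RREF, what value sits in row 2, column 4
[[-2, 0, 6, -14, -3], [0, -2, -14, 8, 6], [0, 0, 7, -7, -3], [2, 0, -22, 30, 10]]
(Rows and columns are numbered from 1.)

Multiply r1 by -1/2.
Subtract 2 times r1 from r4.
Multiply r2 by -1/2.
Multiply r3 by 1/7.
Add 16 times r3 to r4.
Multiply r4 by 7.
Add 3/7 times r4 to r3.
Add 3 times r4 to r2.
Subtract 3/2 times r4 from r1.
Subtract 7 times r3 from r2.
Add 3 times r3 to r1.

3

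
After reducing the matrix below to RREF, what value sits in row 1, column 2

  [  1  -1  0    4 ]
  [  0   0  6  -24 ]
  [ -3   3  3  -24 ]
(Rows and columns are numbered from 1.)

ρ3 ← ρ3 + 3·ρ1
  [ 1  -1  0    4 ]
  [ 0   0  6  -24 ]
  [ 0   0  3  -12 ]
ρ2 ← 1/6·ρ2
  [ 1  -1  0    4 ]
  [ 0   0  1   -4 ]
  [ 0   0  3  -12 ]
ρ3 ← ρ3 − 3·ρ2
  [ 1  -1  0   4 ]
  [ 0   0  1  -4 ]
  [ 0   0  0   0 ]

-1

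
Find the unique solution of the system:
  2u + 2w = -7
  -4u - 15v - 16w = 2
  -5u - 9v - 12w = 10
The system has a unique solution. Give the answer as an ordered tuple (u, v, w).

Form the augmented matrix and row-reduce:
  [  2    0    2  |  -7 ]
  [ -4  -15  -16  |   2 ]
  [ -5   -9  -12  |  10 ]
R1 -> 1/2·R1
  [  1    0    1  |  -7/2 ]
  [ -4  -15  -16  |     2 ]
  [ -5   -9  -12  |    10 ]
R2 -> R2 + 4·R1
  [  1    0    1  |  -7/2 ]
  [  0  -15  -12  |   -12 ]
  [ -5   -9  -12  |    10 ]
R3 -> R3 + 5·R1
  [ 1    0    1  |   -7/2 ]
  [ 0  -15  -12  |    -12 ]
  [ 0   -9   -7  |  -15/2 ]
R2 -> -1/15·R2
  [ 1   0    1  |   -7/2 ]
  [ 0   1  4/5  |    4/5 ]
  [ 0  -9   -7  |  -15/2 ]
R3 -> R3 + 9·R2
  [ 1  0    1  |   -7/2 ]
  [ 0  1  4/5  |    4/5 ]
  [ 0  0  1/5  |  -3/10 ]
R3 -> 5·R3
  [ 1  0    1  |  -7/2 ]
  [ 0  1  4/5  |   4/5 ]
  [ 0  0    1  |  -3/2 ]
R2 -> R2 − 4/5·R3
  [ 1  0  1  |  -7/2 ]
  [ 0  1  0  |     2 ]
  [ 0  0  1  |  -3/2 ]
R1 -> R1 − R3
  [ 1  0  0  |    -2 ]
  [ 0  1  0  |     2 ]
  [ 0  0  1  |  -3/2 ]
Reading off the last column: u = -2, v = 2, w = -3/2.

(-2, 2, -3/2)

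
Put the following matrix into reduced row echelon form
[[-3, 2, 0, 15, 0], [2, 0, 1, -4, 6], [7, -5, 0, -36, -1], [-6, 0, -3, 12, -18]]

[[1, 0, 0, -3, 2], [0, 1, 0, 3, 3], [0, 0, 1, 2, 2], [0, 0, 0, 0, 0]]

ρ1 := -1/3·ρ1
  [  1  -2/3   0   -5    0 ]
  [  2     0   1   -4    6 ]
  [  7    -5   0  -36   -1 ]
  [ -6     0  -3   12  -18 ]
ρ2 := ρ2 − 2·ρ1
  [  1  -2/3   0   -5    0 ]
  [  0   4/3   1    6    6 ]
  [  7    -5   0  -36   -1 ]
  [ -6     0  -3   12  -18 ]
ρ3 := ρ3 − 7·ρ1
  [  1  -2/3   0  -5    0 ]
  [  0   4/3   1   6    6 ]
  [  0  -1/3   0  -1   -1 ]
  [ -6     0  -3  12  -18 ]
ρ4 := ρ4 + 6·ρ1
  [ 1  -2/3   0   -5    0 ]
  [ 0   4/3   1    6    6 ]
  [ 0  -1/3   0   -1   -1 ]
  [ 0    -4  -3  -18  -18 ]
ρ2 := 3/4·ρ2
  [ 1  -2/3    0   -5    0 ]
  [ 0     1  3/4  9/2  9/2 ]
  [ 0  -1/3    0   -1   -1 ]
  [ 0    -4   -3  -18  -18 ]
ρ3 := ρ3 + 1/3·ρ2
  [ 1  -2/3    0   -5    0 ]
  [ 0     1  3/4  9/2  9/2 ]
  [ 0     0  1/4  1/2  1/2 ]
  [ 0    -4   -3  -18  -18 ]
ρ4 := ρ4 + 4·ρ2
  [ 1  -2/3    0   -5    0 ]
  [ 0     1  3/4  9/2  9/2 ]
  [ 0     0  1/4  1/2  1/2 ]
  [ 0     0    0    0    0 ]
ρ3 := 4·ρ3
  [ 1  -2/3    0   -5    0 ]
  [ 0     1  3/4  9/2  9/2 ]
  [ 0     0    1    2    2 ]
  [ 0     0    0    0    0 ]
ρ2 := ρ2 − 3/4·ρ3
  [ 1  -2/3  0  -5  0 ]
  [ 0     1  0   3  3 ]
  [ 0     0  1   2  2 ]
  [ 0     0  0   0  0 ]
ρ1 := ρ1 + 2/3·ρ2
  [ 1  0  0  -3  2 ]
  [ 0  1  0   3  3 ]
  [ 0  0  1   2  2 ]
  [ 0  0  0   0  0 ]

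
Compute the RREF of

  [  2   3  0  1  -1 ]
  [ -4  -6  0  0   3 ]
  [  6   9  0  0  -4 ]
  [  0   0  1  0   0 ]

[[1, 3/2, 0, 0, 0], [0, 0, 1, 0, 0], [0, 0, 0, 1, 0], [0, 0, 0, 0, 1]]

R1 ← 1/2·R1
  [  1  3/2  0  1/2  -1/2 ]
  [ -4   -6  0    0     3 ]
  [  6    9  0    0    -4 ]
  [  0    0  1    0     0 ]
R2 ← R2 + 4·R1
  [ 1  3/2  0  1/2  -1/2 ]
  [ 0    0  0    2     1 ]
  [ 6    9  0    0    -4 ]
  [ 0    0  1    0     0 ]
R3 ← R3 − 6·R1
  [ 1  3/2  0  1/2  -1/2 ]
  [ 0    0  0    2     1 ]
  [ 0    0  0   -3    -1 ]
  [ 0    0  1    0     0 ]
R2 <=> R4
  [ 1  3/2  0  1/2  -1/2 ]
  [ 0    0  1    0     0 ]
  [ 0    0  0   -3    -1 ]
  [ 0    0  0    2     1 ]
R3 ← -1/3·R3
  [ 1  3/2  0  1/2  -1/2 ]
  [ 0    0  1    0     0 ]
  [ 0    0  0    1   1/3 ]
  [ 0    0  0    2     1 ]
R4 ← R4 − 2·R3
  [ 1  3/2  0  1/2  -1/2 ]
  [ 0    0  1    0     0 ]
  [ 0    0  0    1   1/3 ]
  [ 0    0  0    0   1/3 ]
R4 ← 3·R4
  [ 1  3/2  0  1/2  -1/2 ]
  [ 0    0  1    0     0 ]
  [ 0    0  0    1   1/3 ]
  [ 0    0  0    0     1 ]
R3 ← R3 − 1/3·R4
  [ 1  3/2  0  1/2  -1/2 ]
  [ 0    0  1    0     0 ]
  [ 0    0  0    1     0 ]
  [ 0    0  0    0     1 ]
R1 ← R1 + 1/2·R4
  [ 1  3/2  0  1/2  0 ]
  [ 0    0  1    0  0 ]
  [ 0    0  0    1  0 ]
  [ 0    0  0    0  1 ]
R1 ← R1 − 1/2·R3
  [ 1  3/2  0  0  0 ]
  [ 0    0  1  0  0 ]
  [ 0    0  0  1  0 ]
  [ 0    0  0  0  1 ]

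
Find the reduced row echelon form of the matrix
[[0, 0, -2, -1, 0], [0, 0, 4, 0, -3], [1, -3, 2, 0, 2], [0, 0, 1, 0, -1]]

r1 <=> r3
  [ 1  -3   2   0   2 ]
  [ 0   0   4   0  -3 ]
  [ 0   0  -2  -1   0 ]
  [ 0   0   1   0  -1 ]
r2 := 1/4·r2
  [ 1  -3   2   0     2 ]
  [ 0   0   1   0  -3/4 ]
  [ 0   0  -2  -1     0 ]
  [ 0   0   1   0    -1 ]
r3 := r3 + 2·r2
  [ 1  -3  2   0     2 ]
  [ 0   0  1   0  -3/4 ]
  [ 0   0  0  -1  -3/2 ]
  [ 0   0  1   0    -1 ]
r4 := r4 − r2
  [ 1  -3  2   0     2 ]
  [ 0   0  1   0  -3/4 ]
  [ 0   0  0  -1  -3/2 ]
  [ 0   0  0   0  -1/4 ]
r3 := -1·r3
  [ 1  -3  2  0     2 ]
  [ 0   0  1  0  -3/4 ]
  [ 0   0  0  1   3/2 ]
  [ 0   0  0  0  -1/4 ]
r4 := -4·r4
  [ 1  -3  2  0     2 ]
  [ 0   0  1  0  -3/4 ]
  [ 0   0  0  1   3/2 ]
  [ 0   0  0  0     1 ]
r3 := r3 − 3/2·r4
  [ 1  -3  2  0     2 ]
  [ 0   0  1  0  -3/4 ]
  [ 0   0  0  1     0 ]
  [ 0   0  0  0     1 ]
r2 := r2 + 3/4·r4
  [ 1  -3  2  0  2 ]
  [ 0   0  1  0  0 ]
  [ 0   0  0  1  0 ]
  [ 0   0  0  0  1 ]
r1 := r1 − 2·r4
  [ 1  -3  2  0  0 ]
  [ 0   0  1  0  0 ]
  [ 0   0  0  1  0 ]
  [ 0   0  0  0  1 ]
r1 := r1 − 2·r2
  [ 1  -3  0  0  0 ]
  [ 0   0  1  0  0 ]
  [ 0   0  0  1  0 ]
  [ 0   0  0  0  1 ]

[[1, -3, 0, 0, 0], [0, 0, 1, 0, 0], [0, 0, 0, 1, 0], [0, 0, 0, 0, 1]]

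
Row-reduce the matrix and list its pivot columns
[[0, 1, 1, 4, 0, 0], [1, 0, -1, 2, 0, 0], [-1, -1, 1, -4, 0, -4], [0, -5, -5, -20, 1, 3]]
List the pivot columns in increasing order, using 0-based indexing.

R1 ↔ R2
  [  1   0  -1    2  0   0 ]
  [  0   1   1    4  0   0 ]
  [ -1  -1   1   -4  0  -4 ]
  [  0  -5  -5  -20  1   3 ]
R3 -> R3 + R1
  [ 1   0  -1    2  0   0 ]
  [ 0   1   1    4  0   0 ]
  [ 0  -1   0   -2  0  -4 ]
  [ 0  -5  -5  -20  1   3 ]
R3 -> R3 + R2
  [ 1   0  -1    2  0   0 ]
  [ 0   1   1    4  0   0 ]
  [ 0   0   1    2  0  -4 ]
  [ 0  -5  -5  -20  1   3 ]
R4 -> R4 + 5·R2
  [ 1  0  -1  2  0   0 ]
  [ 0  1   1  4  0   0 ]
  [ 0  0   1  2  0  -4 ]
  [ 0  0   0  0  1   3 ]
R2 -> R2 − R3
  [ 1  0  -1  2  0   0 ]
  [ 0  1   0  2  0   4 ]
  [ 0  0   1  2  0  -4 ]
  [ 0  0   0  0  1   3 ]
R1 -> R1 + R3
  [ 1  0  0  4  0  -4 ]
  [ 0  1  0  2  0   4 ]
  [ 0  0  1  2  0  -4 ]
  [ 0  0  0  0  1   3 ]
Pivot columns are the columns containing a leading 1.

0, 1, 2, 4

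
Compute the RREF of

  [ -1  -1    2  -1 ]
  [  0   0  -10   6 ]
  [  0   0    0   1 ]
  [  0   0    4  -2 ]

[[1, 1, 0, 0], [0, 0, 1, 0], [0, 0, 0, 1], [0, 0, 0, 0]]

ρ1 -> -1·ρ1
  [ 1  1   -2   1 ]
  [ 0  0  -10   6 ]
  [ 0  0    0   1 ]
  [ 0  0    4  -2 ]
ρ2 -> -1/10·ρ2
  [ 1  1  -2     1 ]
  [ 0  0   1  -3/5 ]
  [ 0  0   0     1 ]
  [ 0  0   4    -2 ]
ρ4 -> ρ4 − 4·ρ2
  [ 1  1  -2     1 ]
  [ 0  0   1  -3/5 ]
  [ 0  0   0     1 ]
  [ 0  0   0   2/5 ]
ρ4 -> ρ4 − 2/5·ρ3
  [ 1  1  -2     1 ]
  [ 0  0   1  -3/5 ]
  [ 0  0   0     1 ]
  [ 0  0   0     0 ]
ρ2 -> ρ2 + 3/5·ρ3
  [ 1  1  -2  1 ]
  [ 0  0   1  0 ]
  [ 0  0   0  1 ]
  [ 0  0   0  0 ]
ρ1 -> ρ1 − ρ3
  [ 1  1  -2  0 ]
  [ 0  0   1  0 ]
  [ 0  0   0  1 ]
  [ 0  0   0  0 ]
ρ1 -> ρ1 + 2·ρ2
  [ 1  1  0  0 ]
  [ 0  0  1  0 ]
  [ 0  0  0  1 ]
  [ 0  0  0  0 ]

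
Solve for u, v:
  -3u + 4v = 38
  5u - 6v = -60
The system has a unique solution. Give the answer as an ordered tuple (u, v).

(-6, 5)

Form the augmented matrix and row-reduce:
  [ -3   4  |   38 ]
  [  5  -6  |  -60 ]
R1 := -1/3·R1
  [ 1  -4/3  |  -38/3 ]
  [ 5    -6  |    -60 ]
R2 := R2 − 5·R1
  [ 1  -4/3  |  -38/3 ]
  [ 0   2/3  |   10/3 ]
R2 := 3/2·R2
  [ 1  -4/3  |  -38/3 ]
  [ 0     1  |      5 ]
R1 := R1 + 4/3·R2
  [ 1  0  |  -6 ]
  [ 0  1  |   5 ]
Reading off the last column: u = -6, v = 5.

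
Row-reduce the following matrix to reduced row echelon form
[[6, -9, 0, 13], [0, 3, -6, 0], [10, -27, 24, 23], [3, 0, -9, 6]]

[[1, 0, -3, 0], [0, 1, -2, 0], [0, 0, 0, 1], [0, 0, 0, 0]]

r1 → 1/6·r1
  [  1  -3/2   0  13/6 ]
  [  0     3  -6     0 ]
  [ 10   -27  24    23 ]
  [  3     0  -9     6 ]
r3 → r3 − 10·r1
  [ 1  -3/2   0  13/6 ]
  [ 0     3  -6     0 ]
  [ 0   -12  24   4/3 ]
  [ 3     0  -9     6 ]
r4 → r4 − 3·r1
  [ 1  -3/2   0  13/6 ]
  [ 0     3  -6     0 ]
  [ 0   -12  24   4/3 ]
  [ 0   9/2  -9  -1/2 ]
r2 → 1/3·r2
  [ 1  -3/2   0  13/6 ]
  [ 0     1  -2     0 ]
  [ 0   -12  24   4/3 ]
  [ 0   9/2  -9  -1/2 ]
r3 → r3 + 12·r2
  [ 1  -3/2   0  13/6 ]
  [ 0     1  -2     0 ]
  [ 0     0   0   4/3 ]
  [ 0   9/2  -9  -1/2 ]
r4 → r4 − 9/2·r2
  [ 1  -3/2   0  13/6 ]
  [ 0     1  -2     0 ]
  [ 0     0   0   4/3 ]
  [ 0     0   0  -1/2 ]
r3 → 3/4·r3
  [ 1  -3/2   0  13/6 ]
  [ 0     1  -2     0 ]
  [ 0     0   0     1 ]
  [ 0     0   0  -1/2 ]
r4 → r4 + 1/2·r3
  [ 1  -3/2   0  13/6 ]
  [ 0     1  -2     0 ]
  [ 0     0   0     1 ]
  [ 0     0   0     0 ]
r1 → r1 − 13/6·r3
  [ 1  -3/2   0  0 ]
  [ 0     1  -2  0 ]
  [ 0     0   0  1 ]
  [ 0     0   0  0 ]
r1 → r1 + 3/2·r2
  [ 1  0  -3  0 ]
  [ 0  1  -2  0 ]
  [ 0  0   0  1 ]
  [ 0  0   0  0 ]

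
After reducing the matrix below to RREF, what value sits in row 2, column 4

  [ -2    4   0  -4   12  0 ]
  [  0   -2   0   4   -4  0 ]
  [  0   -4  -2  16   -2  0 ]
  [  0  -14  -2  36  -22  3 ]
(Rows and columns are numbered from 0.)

-3

Multiply r1 by -1/2.
  [ 1   -2   0   2   -6  0 ]
  [ 0   -2   0   4   -4  0 ]
  [ 0   -4  -2  16   -2  0 ]
  [ 0  -14  -2  36  -22  3 ]
Multiply r2 by -1/2.
  [ 1   -2   0   2   -6  0 ]
  [ 0    1   0  -2    2  0 ]
  [ 0   -4  -2  16   -2  0 ]
  [ 0  -14  -2  36  -22  3 ]
Add 4 times r2 to r3.
  [ 1   -2   0   2   -6  0 ]
  [ 0    1   0  -2    2  0 ]
  [ 0    0  -2   8    6  0 ]
  [ 0  -14  -2  36  -22  3 ]
Add 14 times r2 to r4.
  [ 1  -2   0   2  -6  0 ]
  [ 0   1   0  -2   2  0 ]
  [ 0   0  -2   8   6  0 ]
  [ 0   0  -2   8   6  3 ]
Multiply r3 by -1/2.
  [ 1  -2   0   2  -6  0 ]
  [ 0   1   0  -2   2  0 ]
  [ 0   0   1  -4  -3  0 ]
  [ 0   0  -2   8   6  3 ]
Add 2 times r3 to r4.
  [ 1  -2  0   2  -6  0 ]
  [ 0   1  0  -2   2  0 ]
  [ 0   0  1  -4  -3  0 ]
  [ 0   0  0   0   0  3 ]
Multiply r4 by 1/3.
  [ 1  -2  0   2  -6  0 ]
  [ 0   1  0  -2   2  0 ]
  [ 0   0  1  -4  -3  0 ]
  [ 0   0  0   0   0  1 ]
Add 2 times r2 to r1.
  [ 1  0  0  -2  -2  0 ]
  [ 0  1  0  -2   2  0 ]
  [ 0  0  1  -4  -3  0 ]
  [ 0  0  0   0   0  1 ]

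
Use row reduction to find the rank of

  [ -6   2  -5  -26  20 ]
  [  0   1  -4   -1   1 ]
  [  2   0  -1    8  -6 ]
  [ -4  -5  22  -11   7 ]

rank = 2

r1 := -1/6·r1
  [  1  -1/3  5/6  13/3  -10/3 ]
  [  0     1   -4    -1      1 ]
  [  2     0   -1     8     -6 ]
  [ -4    -5   22   -11      7 ]
r3 := r3 − 2·r1
  [  1  -1/3   5/6  13/3  -10/3 ]
  [  0     1    -4    -1      1 ]
  [  0   2/3  -8/3  -2/3    2/3 ]
  [ -4    -5    22   -11      7 ]
r4 := r4 + 4·r1
  [ 1   -1/3   5/6  13/3  -10/3 ]
  [ 0      1    -4    -1      1 ]
  [ 0    2/3  -8/3  -2/3    2/3 ]
  [ 0  -19/3  76/3  19/3  -19/3 ]
r3 := r3 − 2/3·r2
  [ 1   -1/3   5/6  13/3  -10/3 ]
  [ 0      1    -4    -1      1 ]
  [ 0      0     0     0      0 ]
  [ 0  -19/3  76/3  19/3  -19/3 ]
r4 := r4 + 19/3·r2
  [ 1  -1/3  5/6  13/3  -10/3 ]
  [ 0     1   -4    -1      1 ]
  [ 0     0    0     0      0 ]
  [ 0     0    0     0      0 ]
r1 := r1 + 1/3·r2
  [ 1  0  -1/2   4  -3 ]
  [ 0  1    -4  -1   1 ]
  [ 0  0     0   0   0 ]
  [ 0  0     0   0   0 ]
The reduced form has 2 nonzero rows.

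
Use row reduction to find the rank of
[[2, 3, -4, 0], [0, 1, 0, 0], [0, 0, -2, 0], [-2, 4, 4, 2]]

rank = 4

r1 → 1/2·r1
  [  1  3/2  -2  0 ]
  [  0    1   0  0 ]
  [  0    0  -2  0 ]
  [ -2    4   4  2 ]
r4 → r4 + 2·r1
  [ 1  3/2  -2  0 ]
  [ 0    1   0  0 ]
  [ 0    0  -2  0 ]
  [ 0    7   0  2 ]
r4 → r4 − 7·r2
  [ 1  3/2  -2  0 ]
  [ 0    1   0  0 ]
  [ 0    0  -2  0 ]
  [ 0    0   0  2 ]
r3 → -1/2·r3
  [ 1  3/2  -2  0 ]
  [ 0    1   0  0 ]
  [ 0    0   1  0 ]
  [ 0    0   0  2 ]
r4 → 1/2·r4
  [ 1  3/2  -2  0 ]
  [ 0    1   0  0 ]
  [ 0    0   1  0 ]
  [ 0    0   0  1 ]
r1 → r1 + 2·r3
  [ 1  3/2  0  0 ]
  [ 0    1  0  0 ]
  [ 0    0  1  0 ]
  [ 0    0  0  1 ]
r1 → r1 − 3/2·r2
  [ 1  0  0  0 ]
  [ 0  1  0  0 ]
  [ 0  0  1  0 ]
  [ 0  0  0  1 ]
The reduced form has 4 nonzero rows.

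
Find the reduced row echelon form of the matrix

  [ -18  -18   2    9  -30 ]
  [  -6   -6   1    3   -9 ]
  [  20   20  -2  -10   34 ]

[[1, 1, 0, -1/2, 2], [0, 0, 1, 0, 3], [0, 0, 0, 0, 0]]

R1 -> -1/18·R1
  [  1   1  -1/9  -1/2  5/3 ]
  [ -6  -6     1     3   -9 ]
  [ 20  20    -2   -10   34 ]
R2 -> R2 + 6·R1
  [  1   1  -1/9  -1/2  5/3 ]
  [  0   0   1/3     0    1 ]
  [ 20  20    -2   -10   34 ]
R3 -> R3 − 20·R1
  [ 1  1  -1/9  -1/2  5/3 ]
  [ 0  0   1/3     0    1 ]
  [ 0  0   2/9     0  2/3 ]
R2 -> 3·R2
  [ 1  1  -1/9  -1/2  5/3 ]
  [ 0  0     1     0    3 ]
  [ 0  0   2/9     0  2/3 ]
R3 -> R3 − 2/9·R2
  [ 1  1  -1/9  -1/2  5/3 ]
  [ 0  0     1     0    3 ]
  [ 0  0     0     0    0 ]
R1 -> R1 + 1/9·R2
  [ 1  1  0  -1/2  2 ]
  [ 0  0  1     0  3 ]
  [ 0  0  0     0  0 ]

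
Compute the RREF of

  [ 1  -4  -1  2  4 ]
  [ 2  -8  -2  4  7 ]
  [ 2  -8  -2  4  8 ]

R2 ← R2 − 2·R1
R3 ← R3 − 2·R1
R2 ← -1·R2
R1 ← R1 − 4·R2

[[1, -4, -1, 2, 0], [0, 0, 0, 0, 1], [0, 0, 0, 0, 0]]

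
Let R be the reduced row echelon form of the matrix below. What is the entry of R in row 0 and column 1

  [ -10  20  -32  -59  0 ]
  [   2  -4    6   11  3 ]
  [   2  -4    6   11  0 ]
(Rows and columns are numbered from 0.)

ρ1 := -1/10·ρ1
  [ 1  -2  16/5  59/10  0 ]
  [ 2  -4     6     11  3 ]
  [ 2  -4     6     11  0 ]
ρ2 := ρ2 − 2·ρ1
  [ 1  -2  16/5  59/10  0 ]
  [ 0   0  -2/5   -4/5  3 ]
  [ 2  -4     6     11  0 ]
ρ3 := ρ3 − 2·ρ1
  [ 1  -2  16/5  59/10  0 ]
  [ 0   0  -2/5   -4/5  3 ]
  [ 0   0  -2/5   -4/5  0 ]
ρ2 := -5/2·ρ2
  [ 1  -2  16/5  59/10      0 ]
  [ 0   0     1      2  -15/2 ]
  [ 0   0  -2/5   -4/5      0 ]
ρ3 := ρ3 + 2/5·ρ2
  [ 1  -2  16/5  59/10      0 ]
  [ 0   0     1      2  -15/2 ]
  [ 0   0     0      0     -3 ]
ρ3 := -1/3·ρ3
  [ 1  -2  16/5  59/10      0 ]
  [ 0   0     1      2  -15/2 ]
  [ 0   0     0      0      1 ]
ρ2 := ρ2 + 15/2·ρ3
  [ 1  -2  16/5  59/10  0 ]
  [ 0   0     1      2  0 ]
  [ 0   0     0      0  1 ]
ρ1 := ρ1 − 16/5·ρ2
  [ 1  -2  0  -1/2  0 ]
  [ 0   0  1     2  0 ]
  [ 0   0  0     0  1 ]

-2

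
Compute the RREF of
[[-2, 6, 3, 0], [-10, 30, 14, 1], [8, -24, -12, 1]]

[[1, -3, 0, 0], [0, 0, 1, 0], [0, 0, 0, 1]]

R1 → -1/2·R1
  [   1   -3  -3/2  0 ]
  [ -10   30    14  1 ]
  [   8  -24   -12  1 ]
R2 → R2 + 10·R1
  [ 1   -3  -3/2  0 ]
  [ 0    0    -1  1 ]
  [ 8  -24   -12  1 ]
R3 → R3 − 8·R1
  [ 1  -3  -3/2  0 ]
  [ 0   0    -1  1 ]
  [ 0   0     0  1 ]
R2 → -1·R2
  [ 1  -3  -3/2   0 ]
  [ 0   0     1  -1 ]
  [ 0   0     0   1 ]
R2 → R2 + R3
  [ 1  -3  -3/2  0 ]
  [ 0   0     1  0 ]
  [ 0   0     0  1 ]
R1 → R1 + 3/2·R2
  [ 1  -3  0  0 ]
  [ 0   0  1  0 ]
  [ 0   0  0  1 ]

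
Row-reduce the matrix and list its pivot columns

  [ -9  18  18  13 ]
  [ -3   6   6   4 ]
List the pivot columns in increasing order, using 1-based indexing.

1, 4

R1 ← -1/9·R1
  [  1  -2  -2  -13/9 ]
  [ -3   6   6      4 ]
R2 ← R2 + 3·R1
  [ 1  -2  -2  -13/9 ]
  [ 0   0   0   -1/3 ]
R2 ← -3·R2
  [ 1  -2  -2  -13/9 ]
  [ 0   0   0      1 ]
R1 ← R1 + 13/9·R2
  [ 1  -2  -2  0 ]
  [ 0   0   0  1 ]
Pivot columns are the columns containing a leading 1.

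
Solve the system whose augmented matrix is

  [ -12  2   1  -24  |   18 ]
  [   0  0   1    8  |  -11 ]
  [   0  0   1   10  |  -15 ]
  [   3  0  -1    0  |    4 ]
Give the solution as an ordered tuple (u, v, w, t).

(3, 1/2, 5, -2)

r1 ← -1/12·r1
  [ 1  -1/6  -1/12   2  |  -3/2 ]
  [ 0     0      1   8  |   -11 ]
  [ 0     0      1  10  |   -15 ]
  [ 3     0     -1   0  |     4 ]
r4 ← r4 − 3·r1
  [ 1  -1/6  -1/12   2  |  -3/2 ]
  [ 0     0      1   8  |   -11 ]
  [ 0     0      1  10  |   -15 ]
  [ 0   1/2   -3/4  -6  |  17/2 ]
r2 <-> r4
  [ 1  -1/6  -1/12   2  |  -3/2 ]
  [ 0   1/2   -3/4  -6  |  17/2 ]
  [ 0     0      1  10  |   -15 ]
  [ 0     0      1   8  |   -11 ]
r2 ← 2·r2
  [ 1  -1/6  -1/12    2  |  -3/2 ]
  [ 0     1   -3/2  -12  |    17 ]
  [ 0     0      1   10  |   -15 ]
  [ 0     0      1    8  |   -11 ]
r4 ← r4 − r3
  [ 1  -1/6  -1/12    2  |  -3/2 ]
  [ 0     1   -3/2  -12  |    17 ]
  [ 0     0      1   10  |   -15 ]
  [ 0     0      0   -2  |     4 ]
r4 ← -1/2·r4
  [ 1  -1/6  -1/12    2  |  -3/2 ]
  [ 0     1   -3/2  -12  |    17 ]
  [ 0     0      1   10  |   -15 ]
  [ 0     0      0    1  |    -2 ]
r3 ← r3 − 10·r4
  [ 1  -1/6  -1/12    2  |  -3/2 ]
  [ 0     1   -3/2  -12  |    17 ]
  [ 0     0      1    0  |     5 ]
  [ 0     0      0    1  |    -2 ]
r2 ← r2 + 12·r4
  [ 1  -1/6  -1/12  2  |  -3/2 ]
  [ 0     1   -3/2  0  |    -7 ]
  [ 0     0      1  0  |     5 ]
  [ 0     0      0  1  |    -2 ]
r1 ← r1 − 2·r4
  [ 1  -1/6  -1/12  0  |  5/2 ]
  [ 0     1   -3/2  0  |   -7 ]
  [ 0     0      1  0  |    5 ]
  [ 0     0      0  1  |   -2 ]
r2 ← r2 + 3/2·r3
  [ 1  -1/6  -1/12  0  |  5/2 ]
  [ 0     1      0  0  |  1/2 ]
  [ 0     0      1  0  |    5 ]
  [ 0     0      0  1  |   -2 ]
r1 ← r1 + 1/12·r3
  [ 1  -1/6  0  0  |  35/12 ]
  [ 0     1  0  0  |    1/2 ]
  [ 0     0  1  0  |      5 ]
  [ 0     0  0  1  |     -2 ]
r1 ← r1 + 1/6·r2
  [ 1  0  0  0  |    3 ]
  [ 0  1  0  0  |  1/2 ]
  [ 0  0  1  0  |    5 ]
  [ 0  0  0  1  |   -2 ]
Reading off the last column: u = 3, v = 1/2, w = 5, t = -2.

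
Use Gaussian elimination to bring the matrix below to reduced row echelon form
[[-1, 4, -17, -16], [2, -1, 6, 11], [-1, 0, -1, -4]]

r1 := -1·r1
r2 := r2 − 2·r1
r3 := r3 + r1
r2 := 1/7·r2
r3 := r3 + 4·r2
r1 := r1 + 4·r2

[[1, 0, 1, 4], [0, 1, -4, -3], [0, 0, 0, 0]]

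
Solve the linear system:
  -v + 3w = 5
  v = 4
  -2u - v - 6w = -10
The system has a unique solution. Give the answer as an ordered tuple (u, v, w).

(-6, 4, 3)

Form the augmented matrix and row-reduce:
  [  0  -1   3  |    5 ]
  [  0   1   0  |    4 ]
  [ -2  -1  -6  |  -10 ]
r1 <=> r3
r1 := -1/2·r1
r3 := r3 + r2
r3 := 1/3·r3
r1 := r1 − 3·r3
r1 := r1 − 1/2·r2
Reading off the last column: u = -6, v = 4, w = 3.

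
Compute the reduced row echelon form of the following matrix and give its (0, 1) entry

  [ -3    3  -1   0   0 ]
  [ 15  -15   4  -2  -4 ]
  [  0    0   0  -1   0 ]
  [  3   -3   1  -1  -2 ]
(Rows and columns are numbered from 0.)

Multiply ρ1 by -1/3.
  [  1   -1  1/3   0   0 ]
  [ 15  -15    4  -2  -4 ]
  [  0    0    0  -1   0 ]
  [  3   -3    1  -1  -2 ]
Subtract 15 times ρ1 from ρ2.
  [ 1  -1  1/3   0   0 ]
  [ 0   0   -1  -2  -4 ]
  [ 0   0    0  -1   0 ]
  [ 3  -3    1  -1  -2 ]
Subtract 3 times ρ1 from ρ4.
  [ 1  -1  1/3   0   0 ]
  [ 0   0   -1  -2  -4 ]
  [ 0   0    0  -1   0 ]
  [ 0   0    0  -1  -2 ]
Multiply ρ2 by -1.
  [ 1  -1  1/3   0   0 ]
  [ 0   0    1   2   4 ]
  [ 0   0    0  -1   0 ]
  [ 0   0    0  -1  -2 ]
Multiply ρ3 by -1.
  [ 1  -1  1/3   0   0 ]
  [ 0   0    1   2   4 ]
  [ 0   0    0   1   0 ]
  [ 0   0    0  -1  -2 ]
Add ρ3 to ρ4.
  [ 1  -1  1/3  0   0 ]
  [ 0   0    1  2   4 ]
  [ 0   0    0  1   0 ]
  [ 0   0    0  0  -2 ]
Multiply ρ4 by -1/2.
  [ 1  -1  1/3  0  0 ]
  [ 0   0    1  2  4 ]
  [ 0   0    0  1  0 ]
  [ 0   0    0  0  1 ]
Subtract 4 times ρ4 from ρ2.
  [ 1  -1  1/3  0  0 ]
  [ 0   0    1  2  0 ]
  [ 0   0    0  1  0 ]
  [ 0   0    0  0  1 ]
Subtract 2 times ρ3 from ρ2.
  [ 1  -1  1/3  0  0 ]
  [ 0   0    1  0  0 ]
  [ 0   0    0  1  0 ]
  [ 0   0    0  0  1 ]
Subtract 1/3 times ρ2 from ρ1.
  [ 1  -1  0  0  0 ]
  [ 0   0  1  0  0 ]
  [ 0   0  0  1  0 ]
  [ 0   0  0  0  1 ]

-1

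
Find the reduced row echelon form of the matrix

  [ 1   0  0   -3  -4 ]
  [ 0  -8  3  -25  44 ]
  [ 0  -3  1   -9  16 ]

R2 ← -1/8·R2
  [ 1   0     0    -3     -4 ]
  [ 0   1  -3/8  25/8  -11/2 ]
  [ 0  -3     1    -9     16 ]
R3 ← R3 + 3·R2
  [ 1  0     0    -3     -4 ]
  [ 0  1  -3/8  25/8  -11/2 ]
  [ 0  0  -1/8   3/8   -1/2 ]
R3 ← -8·R3
  [ 1  0     0    -3     -4 ]
  [ 0  1  -3/8  25/8  -11/2 ]
  [ 0  0     1    -3      4 ]
R2 ← R2 + 3/8·R3
  [ 1  0  0  -3  -4 ]
  [ 0  1  0   2  -4 ]
  [ 0  0  1  -3   4 ]

[[1, 0, 0, -3, -4], [0, 1, 0, 2, -4], [0, 0, 1, -3, 4]]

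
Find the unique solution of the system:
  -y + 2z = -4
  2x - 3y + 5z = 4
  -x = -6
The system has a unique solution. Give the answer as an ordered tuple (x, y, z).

Form the augmented matrix and row-reduce:
  [  0  -1  2  |  -4 ]
  [  2  -3  5  |   4 ]
  [ -1   0  0  |  -6 ]
R1 <=> R2
  [  2  -3  5  |   4 ]
  [  0  -1  2  |  -4 ]
  [ -1   0  0  |  -6 ]
R1 ← 1/2·R1
  [  1  -3/2  5/2  |   2 ]
  [  0    -1    2  |  -4 ]
  [ -1     0    0  |  -6 ]
R3 ← R3 + R1
  [ 1  -3/2  5/2  |   2 ]
  [ 0    -1    2  |  -4 ]
  [ 0  -3/2  5/2  |  -4 ]
R2 ← -1·R2
  [ 1  -3/2  5/2  |   2 ]
  [ 0     1   -2  |   4 ]
  [ 0  -3/2  5/2  |  -4 ]
R3 ← R3 + 3/2·R2
  [ 1  -3/2   5/2  |  2 ]
  [ 0     1    -2  |  4 ]
  [ 0     0  -1/2  |  2 ]
R3 ← -2·R3
  [ 1  -3/2  5/2  |   2 ]
  [ 0     1   -2  |   4 ]
  [ 0     0    1  |  -4 ]
R2 ← R2 + 2·R3
  [ 1  -3/2  5/2  |   2 ]
  [ 0     1    0  |  -4 ]
  [ 0     0    1  |  -4 ]
R1 ← R1 − 5/2·R3
  [ 1  -3/2  0  |  12 ]
  [ 0     1  0  |  -4 ]
  [ 0     0  1  |  -4 ]
R1 ← R1 + 3/2·R2
  [ 1  0  0  |   6 ]
  [ 0  1  0  |  -4 ]
  [ 0  0  1  |  -4 ]
Reading off the last column: x = 6, y = -4, z = -4.

(6, -4, -4)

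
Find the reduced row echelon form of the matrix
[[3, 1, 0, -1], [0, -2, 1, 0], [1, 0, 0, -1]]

[[1, 0, 0, -1], [0, 1, 0, 2], [0, 0, 1, 4]]

r1 := 1/3·r1
r3 := r3 − r1
r2 := -1/2·r2
r3 := r3 + 1/3·r2
r3 := -6·r3
r2 := r2 + 1/2·r3
r1 := r1 − 1/3·r2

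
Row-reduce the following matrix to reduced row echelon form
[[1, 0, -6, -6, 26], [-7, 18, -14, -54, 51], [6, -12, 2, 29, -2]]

Add 7 times R1 to R2.
Subtract 6 times R1 from R3.
Multiply R2 by 1/18.
Add 12 times R2 to R3.
Multiply R3 by 3/2.
Add 28/9 times R3 to R2.
Add 6 times R3 to R1.

[[1, 0, 0, 3, 2], [0, 1, 0, -2/3, 1/2], [0, 0, 1, 3/2, -4]]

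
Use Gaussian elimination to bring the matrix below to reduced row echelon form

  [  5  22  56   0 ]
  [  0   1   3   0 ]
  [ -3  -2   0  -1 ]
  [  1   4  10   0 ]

R1 ← 1/5·R1
  [  1  22/5  56/5   0 ]
  [  0     1     3   0 ]
  [ -3    -2     0  -1 ]
  [  1     4    10   0 ]
R3 ← R3 + 3·R1
  [ 1  22/5   56/5   0 ]
  [ 0     1      3   0 ]
  [ 0  56/5  168/5  -1 ]
  [ 1     4     10   0 ]
R4 ← R4 − R1
  [ 1  22/5   56/5   0 ]
  [ 0     1      3   0 ]
  [ 0  56/5  168/5  -1 ]
  [ 0  -2/5   -6/5   0 ]
R3 ← R3 − 56/5·R2
  [ 1  22/5  56/5   0 ]
  [ 0     1     3   0 ]
  [ 0     0     0  -1 ]
  [ 0  -2/5  -6/5   0 ]
R4 ← R4 + 2/5·R2
  [ 1  22/5  56/5   0 ]
  [ 0     1     3   0 ]
  [ 0     0     0  -1 ]
  [ 0     0     0   0 ]
R3 ← -1·R3
  [ 1  22/5  56/5  0 ]
  [ 0     1     3  0 ]
  [ 0     0     0  1 ]
  [ 0     0     0  0 ]
R1 ← R1 − 22/5·R2
  [ 1  0  -2  0 ]
  [ 0  1   3  0 ]
  [ 0  0   0  1 ]
  [ 0  0   0  0 ]

[[1, 0, -2, 0], [0, 1, 3, 0], [0, 0, 0, 1], [0, 0, 0, 0]]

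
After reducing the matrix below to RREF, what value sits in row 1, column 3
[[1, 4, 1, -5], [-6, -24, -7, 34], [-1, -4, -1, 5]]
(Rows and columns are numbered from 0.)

Add 6 times ρ1 to ρ2.
Add ρ1 to ρ3.
Multiply ρ2 by -1.
Subtract ρ2 from ρ1.

-4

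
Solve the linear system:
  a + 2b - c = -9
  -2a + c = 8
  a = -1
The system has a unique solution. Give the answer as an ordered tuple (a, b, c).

Form the augmented matrix and row-reduce:
  [  1  2  -1  |  -9 ]
  [ -2  0   1  |   8 ]
  [  1  0   0  |  -1 ]
R2 ← R2 + 2·R1
  [ 1  2  -1  |   -9 ]
  [ 0  4  -1  |  -10 ]
  [ 1  0   0  |   -1 ]
R3 ← R3 − R1
  [ 1   2  -1  |   -9 ]
  [ 0   4  -1  |  -10 ]
  [ 0  -2   1  |    8 ]
R2 ← 1/4·R2
  [ 1   2    -1  |    -9 ]
  [ 0   1  -1/4  |  -5/2 ]
  [ 0  -2     1  |     8 ]
R3 ← R3 + 2·R2
  [ 1  2    -1  |    -9 ]
  [ 0  1  -1/4  |  -5/2 ]
  [ 0  0   1/2  |     3 ]
R3 ← 2·R3
  [ 1  2    -1  |    -9 ]
  [ 0  1  -1/4  |  -5/2 ]
  [ 0  0     1  |     6 ]
R2 ← R2 + 1/4·R3
  [ 1  2  -1  |  -9 ]
  [ 0  1   0  |  -1 ]
  [ 0  0   1  |   6 ]
R1 ← R1 + R3
  [ 1  2  0  |  -3 ]
  [ 0  1  0  |  -1 ]
  [ 0  0  1  |   6 ]
R1 ← R1 − 2·R2
  [ 1  0  0  |  -1 ]
  [ 0  1  0  |  -1 ]
  [ 0  0  1  |   6 ]
Reading off the last column: a = -1, b = -1, c = 6.

(-1, -1, 6)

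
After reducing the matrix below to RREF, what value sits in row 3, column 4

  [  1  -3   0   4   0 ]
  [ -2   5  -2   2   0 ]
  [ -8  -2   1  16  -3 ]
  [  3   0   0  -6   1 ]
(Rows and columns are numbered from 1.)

r2 ← r2 + 2·r1
r3 ← r3 + 8·r1
r4 ← r4 − 3·r1
r2 ← -1·r2
r3 ← r3 + 26·r2
r4 ← r4 − 9·r2
r3 ← 1/53·r3
r4 ← r4 + 18·r3
r4 ← -53·r4
r3 ← r3 + 3/53·r4
r2 ← r2 − 2·r3
r1 ← r1 + 3·r2

-4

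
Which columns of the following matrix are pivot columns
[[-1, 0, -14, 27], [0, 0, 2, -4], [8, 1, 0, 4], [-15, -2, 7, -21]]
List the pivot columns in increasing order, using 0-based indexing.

R1 → -1·R1
  [   1   0  14  -27 ]
  [   0   0   2   -4 ]
  [   8   1   0    4 ]
  [ -15  -2   7  -21 ]
R3 → R3 − 8·R1
  [   1   0    14  -27 ]
  [   0   0     2   -4 ]
  [   0   1  -112  220 ]
  [ -15  -2     7  -21 ]
R4 → R4 + 15·R1
  [ 1   0    14   -27 ]
  [ 0   0     2    -4 ]
  [ 0   1  -112   220 ]
  [ 0  -2   217  -426 ]
R2 <-> R3
  [ 1   0    14   -27 ]
  [ 0   1  -112   220 ]
  [ 0   0     2    -4 ]
  [ 0  -2   217  -426 ]
R4 → R4 + 2·R2
  [ 1  0    14  -27 ]
  [ 0  1  -112  220 ]
  [ 0  0     2   -4 ]
  [ 0  0    -7   14 ]
R3 → 1/2·R3
  [ 1  0    14  -27 ]
  [ 0  1  -112  220 ]
  [ 0  0     1   -2 ]
  [ 0  0    -7   14 ]
R4 → R4 + 7·R3
  [ 1  0    14  -27 ]
  [ 0  1  -112  220 ]
  [ 0  0     1   -2 ]
  [ 0  0     0    0 ]
R2 → R2 + 112·R3
  [ 1  0  14  -27 ]
  [ 0  1   0   -4 ]
  [ 0  0   1   -2 ]
  [ 0  0   0    0 ]
R1 → R1 − 14·R3
  [ 1  0  0   1 ]
  [ 0  1  0  -4 ]
  [ 0  0  1  -2 ]
  [ 0  0  0   0 ]
Pivot columns are the columns containing a leading 1.

0, 1, 2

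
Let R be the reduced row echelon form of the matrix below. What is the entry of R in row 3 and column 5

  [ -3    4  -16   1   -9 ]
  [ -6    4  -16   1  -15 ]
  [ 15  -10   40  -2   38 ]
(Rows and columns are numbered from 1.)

1

r1 → -1/3·r1
  [  1  -4/3  16/3  -1/3    3 ]
  [ -6     4   -16     1  -15 ]
  [ 15   -10    40    -2   38 ]
r2 → r2 + 6·r1
  [  1  -4/3  16/3  -1/3   3 ]
  [  0    -4    16    -1   3 ]
  [ 15   -10    40    -2  38 ]
r3 → r3 − 15·r1
  [ 1  -4/3  16/3  -1/3   3 ]
  [ 0    -4    16    -1   3 ]
  [ 0    10   -40     3  -7 ]
r2 → -1/4·r2
  [ 1  -4/3  16/3  -1/3     3 ]
  [ 0     1    -4   1/4  -3/4 ]
  [ 0    10   -40     3    -7 ]
r3 → r3 − 10·r2
  [ 1  -4/3  16/3  -1/3     3 ]
  [ 0     1    -4   1/4  -3/4 ]
  [ 0     0     0   1/2   1/2 ]
r3 → 2·r3
  [ 1  -4/3  16/3  -1/3     3 ]
  [ 0     1    -4   1/4  -3/4 ]
  [ 0     0     0     1     1 ]
r2 → r2 − 1/4·r3
  [ 1  -4/3  16/3  -1/3   3 ]
  [ 0     1    -4     0  -1 ]
  [ 0     0     0     1   1 ]
r1 → r1 + 1/3·r3
  [ 1  -4/3  16/3  0  10/3 ]
  [ 0     1    -4  0    -1 ]
  [ 0     0     0  1     1 ]
r1 → r1 + 4/3·r2
  [ 1  0   0  0   2 ]
  [ 0  1  -4  0  -1 ]
  [ 0  0   0  1   1 ]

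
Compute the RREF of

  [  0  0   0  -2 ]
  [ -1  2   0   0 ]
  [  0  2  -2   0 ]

ρ1 ↔ ρ2
ρ1 -> -1·ρ1
ρ2 ↔ ρ3
ρ2 -> 1/2·ρ2
ρ3 -> -1/2·ρ3
ρ1 -> ρ1 + 2·ρ2

[[1, 0, -2, 0], [0, 1, -1, 0], [0, 0, 0, 1]]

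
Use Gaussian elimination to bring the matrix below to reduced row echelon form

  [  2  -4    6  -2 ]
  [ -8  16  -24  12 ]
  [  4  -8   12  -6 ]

[[1, -2, 3, 0], [0, 0, 0, 1], [0, 0, 0, 0]]

ρ1 → 1/2·ρ1
  [  1  -2    3  -1 ]
  [ -8  16  -24  12 ]
  [  4  -8   12  -6 ]
ρ2 → ρ2 + 8·ρ1
  [ 1  -2   3  -1 ]
  [ 0   0   0   4 ]
  [ 4  -8  12  -6 ]
ρ3 → ρ3 − 4·ρ1
  [ 1  -2  3  -1 ]
  [ 0   0  0   4 ]
  [ 0   0  0  -2 ]
ρ2 → 1/4·ρ2
  [ 1  -2  3  -1 ]
  [ 0   0  0   1 ]
  [ 0   0  0  -2 ]
ρ3 → ρ3 + 2·ρ2
  [ 1  -2  3  -1 ]
  [ 0   0  0   1 ]
  [ 0   0  0   0 ]
ρ1 → ρ1 + ρ2
  [ 1  -2  3  0 ]
  [ 0   0  0  1 ]
  [ 0   0  0  0 ]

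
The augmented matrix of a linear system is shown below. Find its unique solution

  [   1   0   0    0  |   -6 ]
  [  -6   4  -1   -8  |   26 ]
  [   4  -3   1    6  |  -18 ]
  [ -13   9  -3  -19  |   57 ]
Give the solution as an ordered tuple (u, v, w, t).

ρ2 := ρ2 + 6·ρ1
  [   1   0   0    0  |   -6 ]
  [   0   4  -1   -8  |  -10 ]
  [   4  -3   1    6  |  -18 ]
  [ -13   9  -3  -19  |   57 ]
ρ3 := ρ3 − 4·ρ1
  [   1   0   0    0  |   -6 ]
  [   0   4  -1   -8  |  -10 ]
  [   0  -3   1    6  |    6 ]
  [ -13   9  -3  -19  |   57 ]
ρ4 := ρ4 + 13·ρ1
  [ 1   0   0    0  |   -6 ]
  [ 0   4  -1   -8  |  -10 ]
  [ 0  -3   1    6  |    6 ]
  [ 0   9  -3  -19  |  -21 ]
ρ2 := 1/4·ρ2
  [ 1   0     0    0  |    -6 ]
  [ 0   1  -1/4   -2  |  -5/2 ]
  [ 0  -3     1    6  |     6 ]
  [ 0   9    -3  -19  |   -21 ]
ρ3 := ρ3 + 3·ρ2
  [ 1  0     0    0  |    -6 ]
  [ 0  1  -1/4   -2  |  -5/2 ]
  [ 0  0   1/4    0  |  -3/2 ]
  [ 0  9    -3  -19  |   -21 ]
ρ4 := ρ4 − 9·ρ2
  [ 1  0     0   0  |    -6 ]
  [ 0  1  -1/4  -2  |  -5/2 ]
  [ 0  0   1/4   0  |  -3/2 ]
  [ 0  0  -3/4  -1  |   3/2 ]
ρ3 := 4·ρ3
  [ 1  0     0   0  |    -6 ]
  [ 0  1  -1/4  -2  |  -5/2 ]
  [ 0  0     1   0  |    -6 ]
  [ 0  0  -3/4  -1  |   3/2 ]
ρ4 := ρ4 + 3/4·ρ3
  [ 1  0     0   0  |    -6 ]
  [ 0  1  -1/4  -2  |  -5/2 ]
  [ 0  0     1   0  |    -6 ]
  [ 0  0     0  -1  |    -3 ]
ρ4 := -1·ρ4
  [ 1  0     0   0  |    -6 ]
  [ 0  1  -1/4  -2  |  -5/2 ]
  [ 0  0     1   0  |    -6 ]
  [ 0  0     0   1  |     3 ]
ρ2 := ρ2 + 2·ρ4
  [ 1  0     0  0  |   -6 ]
  [ 0  1  -1/4  0  |  7/2 ]
  [ 0  0     1  0  |   -6 ]
  [ 0  0     0  1  |    3 ]
ρ2 := ρ2 + 1/4·ρ3
  [ 1  0  0  0  |  -6 ]
  [ 0  1  0  0  |   2 ]
  [ 0  0  1  0  |  -6 ]
  [ 0  0  0  1  |   3 ]
Reading off the last column: u = -6, v = 2, w = -6, t = 3.

(-6, 2, -6, 3)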